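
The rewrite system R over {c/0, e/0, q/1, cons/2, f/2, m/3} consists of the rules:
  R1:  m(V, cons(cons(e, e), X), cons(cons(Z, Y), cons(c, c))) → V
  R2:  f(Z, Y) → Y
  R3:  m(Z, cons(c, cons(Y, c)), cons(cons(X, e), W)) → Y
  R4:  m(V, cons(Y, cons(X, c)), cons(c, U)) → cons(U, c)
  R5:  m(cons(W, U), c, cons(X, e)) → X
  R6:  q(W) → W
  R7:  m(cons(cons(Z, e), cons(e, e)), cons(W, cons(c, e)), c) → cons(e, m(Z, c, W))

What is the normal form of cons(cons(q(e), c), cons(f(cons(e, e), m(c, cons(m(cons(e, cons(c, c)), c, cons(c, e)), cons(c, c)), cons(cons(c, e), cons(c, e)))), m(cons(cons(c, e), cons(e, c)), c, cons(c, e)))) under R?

cons(cons(e, c), cons(c, c))

1. cons(cons(q(e), c), cons(f(cons(e, e), m(c, cons(m(cons(e, cons(c, c)), c, cons(c, e)), cons(c, c)), cons(cons(c, e), cons(c, e)))), m(cons(cons(c, e), cons(e, c)), c, cons(c, e))))  →  cons(cons(e, c), cons(f(cons(e, e), m(c, cons(m(cons(e, cons(c, c)), c, cons(c, e)), cons(c, c)), cons(cons(c, e), cons(c, e)))), m(cons(cons(c, e), cons(e, c)), c, cons(c, e))))   [R6 at 1.1]
2. cons(cons(e, c), cons(f(cons(e, e), m(c, cons(m(cons(e, cons(c, c)), c, cons(c, e)), cons(c, c)), cons(cons(c, e), cons(c, e)))), m(cons(cons(c, e), cons(e, c)), c, cons(c, e))))  →  cons(cons(e, c), cons(m(c, cons(m(cons(e, cons(c, c)), c, cons(c, e)), cons(c, c)), cons(cons(c, e), cons(c, e))), m(cons(cons(c, e), cons(e, c)), c, cons(c, e))))   [R2 at 2.1]
3. cons(cons(e, c), cons(m(c, cons(m(cons(e, cons(c, c)), c, cons(c, e)), cons(c, c)), cons(cons(c, e), cons(c, e))), m(cons(cons(c, e), cons(e, c)), c, cons(c, e))))  →  cons(cons(e, c), cons(m(c, cons(c, cons(c, c)), cons(cons(c, e), cons(c, e))), m(cons(cons(c, e), cons(e, c)), c, cons(c, e))))   [R5 at 2.1.2.1]
4. cons(cons(e, c), cons(m(c, cons(c, cons(c, c)), cons(cons(c, e), cons(c, e))), m(cons(cons(c, e), cons(e, c)), c, cons(c, e))))  →  cons(cons(e, c), cons(c, m(cons(cons(c, e), cons(e, c)), c, cons(c, e))))   [R3 at 2.1]
5. cons(cons(e, c), cons(c, m(cons(cons(c, e), cons(e, c)), c, cons(c, e))))  →  cons(cons(e, c), cons(c, c))   [R5 at 2.2]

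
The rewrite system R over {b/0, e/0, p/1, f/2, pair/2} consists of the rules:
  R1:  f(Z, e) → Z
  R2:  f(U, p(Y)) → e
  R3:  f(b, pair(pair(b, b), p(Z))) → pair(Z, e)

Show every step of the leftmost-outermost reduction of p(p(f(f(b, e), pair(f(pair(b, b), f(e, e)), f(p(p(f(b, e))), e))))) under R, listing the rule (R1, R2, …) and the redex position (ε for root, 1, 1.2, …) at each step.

1. p(p(f(f(b, e), pair(f(pair(b, b), f(e, e)), f(p(p(f(b, e))), e)))))  →  p(p(f(b, pair(f(pair(b, b), f(e, e)), f(p(p(f(b, e))), e)))))   [R1 at 1.1.1]
2. p(p(f(b, pair(f(pair(b, b), f(e, e)), f(p(p(f(b, e))), e)))))  →  p(p(f(b, pair(f(pair(b, b), e), f(p(p(f(b, e))), e)))))   [R1 at 1.1.2.1.2]
3. p(p(f(b, pair(f(pair(b, b), e), f(p(p(f(b, e))), e)))))  →  p(p(f(b, pair(pair(b, b), f(p(p(f(b, e))), e)))))   [R1 at 1.1.2.1]
4. p(p(f(b, pair(pair(b, b), f(p(p(f(b, e))), e)))))  →  p(p(f(b, pair(pair(b, b), p(p(f(b, e)))))))   [R1 at 1.1.2.2]
5. p(p(f(b, pair(pair(b, b), p(p(f(b, e)))))))  →  p(p(pair(p(f(b, e)), e)))   [R3 at 1.1]
6. p(p(pair(p(f(b, e)), e)))  →  p(p(pair(p(b), e)))   [R1 at 1.1.1.1]

p(p(pair(p(b), e)))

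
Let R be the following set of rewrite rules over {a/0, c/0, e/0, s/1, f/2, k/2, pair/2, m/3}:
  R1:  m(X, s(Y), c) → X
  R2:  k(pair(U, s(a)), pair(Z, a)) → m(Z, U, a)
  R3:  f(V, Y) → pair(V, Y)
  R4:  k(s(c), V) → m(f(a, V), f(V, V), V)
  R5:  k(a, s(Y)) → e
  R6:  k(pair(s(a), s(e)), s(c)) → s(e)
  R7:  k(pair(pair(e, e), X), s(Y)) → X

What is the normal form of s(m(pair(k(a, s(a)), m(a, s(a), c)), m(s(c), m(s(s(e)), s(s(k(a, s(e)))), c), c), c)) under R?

1. s(m(pair(k(a, s(a)), m(a, s(a), c)), m(s(c), m(s(s(e)), s(s(k(a, s(e)))), c), c), c))  →  s(m(pair(e, m(a, s(a), c)), m(s(c), m(s(s(e)), s(s(k(a, s(e)))), c), c), c))   [R5 at 1.1.1]
2. s(m(pair(e, m(a, s(a), c)), m(s(c), m(s(s(e)), s(s(k(a, s(e)))), c), c), c))  →  s(m(pair(e, a), m(s(c), m(s(s(e)), s(s(k(a, s(e)))), c), c), c))   [R1 at 1.1.2]
3. s(m(pair(e, a), m(s(c), m(s(s(e)), s(s(k(a, s(e)))), c), c), c))  →  s(m(pair(e, a), m(s(c), s(s(e)), c), c))   [R1 at 1.2.2]
4. s(m(pair(e, a), m(s(c), s(s(e)), c), c))  →  s(m(pair(e, a), s(c), c))   [R1 at 1.2]
5. s(m(pair(e, a), s(c), c))  →  s(pair(e, a))   [R1 at 1]

s(pair(e, a))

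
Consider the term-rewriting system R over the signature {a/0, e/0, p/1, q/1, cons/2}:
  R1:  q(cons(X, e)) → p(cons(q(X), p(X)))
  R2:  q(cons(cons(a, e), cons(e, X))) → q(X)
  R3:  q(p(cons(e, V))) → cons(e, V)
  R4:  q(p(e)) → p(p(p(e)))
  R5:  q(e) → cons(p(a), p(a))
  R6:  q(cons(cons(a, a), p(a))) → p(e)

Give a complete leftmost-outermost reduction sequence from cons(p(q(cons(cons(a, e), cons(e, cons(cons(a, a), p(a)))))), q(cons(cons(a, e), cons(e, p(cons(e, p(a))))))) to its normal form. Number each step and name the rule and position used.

cons(p(p(e)), cons(e, p(a)))

1. cons(p(q(cons(cons(a, e), cons(e, cons(cons(a, a), p(a)))))), q(cons(cons(a, e), cons(e, p(cons(e, p(a)))))))  →  cons(p(q(cons(cons(a, a), p(a)))), q(cons(cons(a, e), cons(e, p(cons(e, p(a)))))))   [R2 at 1.1]
2. cons(p(q(cons(cons(a, a), p(a)))), q(cons(cons(a, e), cons(e, p(cons(e, p(a)))))))  →  cons(p(p(e)), q(cons(cons(a, e), cons(e, p(cons(e, p(a)))))))   [R6 at 1.1]
3. cons(p(p(e)), q(cons(cons(a, e), cons(e, p(cons(e, p(a)))))))  →  cons(p(p(e)), q(p(cons(e, p(a)))))   [R2 at 2]
4. cons(p(p(e)), q(p(cons(e, p(a)))))  →  cons(p(p(e)), cons(e, p(a)))   [R3 at 2]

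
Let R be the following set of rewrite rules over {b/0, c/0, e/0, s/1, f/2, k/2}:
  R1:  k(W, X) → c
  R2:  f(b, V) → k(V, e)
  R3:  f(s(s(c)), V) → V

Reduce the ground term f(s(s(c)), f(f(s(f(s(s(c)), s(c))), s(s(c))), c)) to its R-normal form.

1. f(s(s(c)), f(f(s(f(s(s(c)), s(c))), s(s(c))), c))  →  f(f(s(f(s(s(c)), s(c))), s(s(c))), c)   [R3 at ε]
2. f(f(s(f(s(s(c)), s(c))), s(s(c))), c)  →  f(f(s(s(c)), s(s(c))), c)   [R3 at 1.1.1]
3. f(f(s(s(c)), s(s(c))), c)  →  f(s(s(c)), c)   [R3 at 1]
4. f(s(s(c)), c)  →  c   [R3 at ε]

c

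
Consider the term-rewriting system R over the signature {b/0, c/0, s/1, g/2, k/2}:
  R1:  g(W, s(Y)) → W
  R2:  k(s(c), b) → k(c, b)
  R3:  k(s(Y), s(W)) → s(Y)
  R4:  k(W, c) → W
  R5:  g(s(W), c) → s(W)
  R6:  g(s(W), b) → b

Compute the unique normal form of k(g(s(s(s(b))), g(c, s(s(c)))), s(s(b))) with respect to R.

1. k(g(s(s(s(b))), g(c, s(s(c)))), s(s(b)))  →  k(g(s(s(s(b))), c), s(s(b)))   [R1 at 1.2]
2. k(g(s(s(s(b))), c), s(s(b)))  →  k(s(s(s(b))), s(s(b)))   [R5 at 1]
3. k(s(s(s(b))), s(s(b)))  →  s(s(s(b)))   [R3 at ε]

s(s(s(b)))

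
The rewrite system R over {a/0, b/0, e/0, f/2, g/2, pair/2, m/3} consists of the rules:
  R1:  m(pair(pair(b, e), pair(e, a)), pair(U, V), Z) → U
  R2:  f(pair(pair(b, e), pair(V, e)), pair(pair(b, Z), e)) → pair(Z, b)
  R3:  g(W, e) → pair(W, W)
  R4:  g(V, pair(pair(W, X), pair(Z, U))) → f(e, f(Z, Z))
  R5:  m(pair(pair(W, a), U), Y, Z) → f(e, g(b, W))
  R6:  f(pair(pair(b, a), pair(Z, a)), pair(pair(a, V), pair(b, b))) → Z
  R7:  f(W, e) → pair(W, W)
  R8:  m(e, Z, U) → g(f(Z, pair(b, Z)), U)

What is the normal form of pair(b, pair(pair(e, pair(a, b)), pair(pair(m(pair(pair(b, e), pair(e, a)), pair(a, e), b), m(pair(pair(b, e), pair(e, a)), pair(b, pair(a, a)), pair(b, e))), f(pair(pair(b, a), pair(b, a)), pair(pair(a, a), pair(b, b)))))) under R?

pair(b, pair(pair(e, pair(a, b)), pair(pair(a, b), b)))

1. pair(b, pair(pair(e, pair(a, b)), pair(pair(m(pair(pair(b, e), pair(e, a)), pair(a, e), b), m(pair(pair(b, e), pair(e, a)), pair(b, pair(a, a)), pair(b, e))), f(pair(pair(b, a), pair(b, a)), pair(pair(a, a), pair(b, b))))))  →  pair(b, pair(pair(e, pair(a, b)), pair(pair(a, m(pair(pair(b, e), pair(e, a)), pair(b, pair(a, a)), pair(b, e))), f(pair(pair(b, a), pair(b, a)), pair(pair(a, a), pair(b, b))))))   [R1 at 2.2.1.1]
2. pair(b, pair(pair(e, pair(a, b)), pair(pair(a, m(pair(pair(b, e), pair(e, a)), pair(b, pair(a, a)), pair(b, e))), f(pair(pair(b, a), pair(b, a)), pair(pair(a, a), pair(b, b))))))  →  pair(b, pair(pair(e, pair(a, b)), pair(pair(a, b), f(pair(pair(b, a), pair(b, a)), pair(pair(a, a), pair(b, b))))))   [R1 at 2.2.1.2]
3. pair(b, pair(pair(e, pair(a, b)), pair(pair(a, b), f(pair(pair(b, a), pair(b, a)), pair(pair(a, a), pair(b, b))))))  →  pair(b, pair(pair(e, pair(a, b)), pair(pair(a, b), b)))   [R6 at 2.2.2]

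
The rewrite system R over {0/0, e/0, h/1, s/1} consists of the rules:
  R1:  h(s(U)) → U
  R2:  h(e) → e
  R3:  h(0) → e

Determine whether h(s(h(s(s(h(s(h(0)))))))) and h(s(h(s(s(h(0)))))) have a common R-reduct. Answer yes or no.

Reduce t₁ = h(s(h(s(s(h(s(h(0)))))))):
1. h(s(h(s(s(h(s(h(0))))))))  →  h(s(s(h(s(h(0))))))   [R1 at ε]
2. h(s(s(h(s(h(0))))))  →  s(h(s(h(0))))   [R1 at ε]
3. s(h(s(h(0))))  →  s(h(0))   [R1 at 1]
4. s(h(0))  →  s(e)   [R3 at 1]

Reduce t₂ = h(s(h(s(s(h(0)))))):
1. h(s(h(s(s(h(0))))))  →  h(s(s(h(0))))   [R1 at ε]
2. h(s(s(h(0))))  →  s(h(0))   [R1 at ε]
3. s(h(0))  →  s(e)   [R3 at 1]

yes — NF(t₁) = s(e), NF(t₂) = s(e)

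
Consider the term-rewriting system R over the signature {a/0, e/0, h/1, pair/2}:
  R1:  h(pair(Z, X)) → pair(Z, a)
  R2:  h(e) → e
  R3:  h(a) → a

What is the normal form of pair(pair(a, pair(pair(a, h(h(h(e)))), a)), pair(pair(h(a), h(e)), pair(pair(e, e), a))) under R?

pair(pair(a, pair(pair(a, e), a)), pair(pair(a, e), pair(pair(e, e), a)))

1. pair(pair(a, pair(pair(a, h(h(h(e)))), a)), pair(pair(h(a), h(e)), pair(pair(e, e), a)))  →  pair(pair(a, pair(pair(a, h(h(e))), a)), pair(pair(h(a), h(e)), pair(pair(e, e), a)))   [R2 at 1.2.1.2.1.1]
2. pair(pair(a, pair(pair(a, h(h(e))), a)), pair(pair(h(a), h(e)), pair(pair(e, e), a)))  →  pair(pair(a, pair(pair(a, h(e)), a)), pair(pair(h(a), h(e)), pair(pair(e, e), a)))   [R2 at 1.2.1.2.1]
3. pair(pair(a, pair(pair(a, h(e)), a)), pair(pair(h(a), h(e)), pair(pair(e, e), a)))  →  pair(pair(a, pair(pair(a, e), a)), pair(pair(h(a), h(e)), pair(pair(e, e), a)))   [R2 at 1.2.1.2]
4. pair(pair(a, pair(pair(a, e), a)), pair(pair(h(a), h(e)), pair(pair(e, e), a)))  →  pair(pair(a, pair(pair(a, e), a)), pair(pair(a, h(e)), pair(pair(e, e), a)))   [R3 at 2.1.1]
5. pair(pair(a, pair(pair(a, e), a)), pair(pair(a, h(e)), pair(pair(e, e), a)))  →  pair(pair(a, pair(pair(a, e), a)), pair(pair(a, e), pair(pair(e, e), a)))   [R2 at 2.1.2]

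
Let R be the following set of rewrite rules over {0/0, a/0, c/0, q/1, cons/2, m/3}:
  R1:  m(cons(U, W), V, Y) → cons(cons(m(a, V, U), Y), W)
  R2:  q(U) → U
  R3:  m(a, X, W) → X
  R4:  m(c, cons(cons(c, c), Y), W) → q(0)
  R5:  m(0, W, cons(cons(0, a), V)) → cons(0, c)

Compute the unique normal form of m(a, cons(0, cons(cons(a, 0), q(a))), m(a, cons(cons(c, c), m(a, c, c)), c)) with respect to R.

cons(0, cons(cons(a, 0), a))

1. m(a, cons(0, cons(cons(a, 0), q(a))), m(a, cons(cons(c, c), m(a, c, c)), c))  →  cons(0, cons(cons(a, 0), q(a)))   [R3 at ε]
2. cons(0, cons(cons(a, 0), q(a)))  →  cons(0, cons(cons(a, 0), a))   [R2 at 2.2]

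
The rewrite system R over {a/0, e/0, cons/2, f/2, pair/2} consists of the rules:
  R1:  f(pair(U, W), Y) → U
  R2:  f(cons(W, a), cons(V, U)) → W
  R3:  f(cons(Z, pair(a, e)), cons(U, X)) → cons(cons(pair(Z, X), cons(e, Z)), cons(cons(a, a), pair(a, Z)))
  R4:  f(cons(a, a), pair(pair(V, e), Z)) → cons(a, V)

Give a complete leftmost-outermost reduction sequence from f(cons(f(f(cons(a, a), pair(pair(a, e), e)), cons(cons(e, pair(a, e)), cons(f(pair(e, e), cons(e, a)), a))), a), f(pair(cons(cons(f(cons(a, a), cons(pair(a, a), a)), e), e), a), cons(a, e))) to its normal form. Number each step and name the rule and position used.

1. f(cons(f(f(cons(a, a), pair(pair(a, e), e)), cons(cons(e, pair(a, e)), cons(f(pair(e, e), cons(e, a)), a))), a), f(pair(cons(cons(f(cons(a, a), cons(pair(a, a), a)), e), e), a), cons(a, e)))  →  f(cons(f(cons(a, a), cons(cons(e, pair(a, e)), cons(f(pair(e, e), cons(e, a)), a))), a), f(pair(cons(cons(f(cons(a, a), cons(pair(a, a), a)), e), e), a), cons(a, e)))   [R4 at 1.1.1]
2. f(cons(f(cons(a, a), cons(cons(e, pair(a, e)), cons(f(pair(e, e), cons(e, a)), a))), a), f(pair(cons(cons(f(cons(a, a), cons(pair(a, a), a)), e), e), a), cons(a, e)))  →  f(cons(a, a), f(pair(cons(cons(f(cons(a, a), cons(pair(a, a), a)), e), e), a), cons(a, e)))   [R2 at 1.1]
3. f(cons(a, a), f(pair(cons(cons(f(cons(a, a), cons(pair(a, a), a)), e), e), a), cons(a, e)))  →  f(cons(a, a), cons(cons(f(cons(a, a), cons(pair(a, a), a)), e), e))   [R1 at 2]
4. f(cons(a, a), cons(cons(f(cons(a, a), cons(pair(a, a), a)), e), e))  →  a   [R2 at ε]

a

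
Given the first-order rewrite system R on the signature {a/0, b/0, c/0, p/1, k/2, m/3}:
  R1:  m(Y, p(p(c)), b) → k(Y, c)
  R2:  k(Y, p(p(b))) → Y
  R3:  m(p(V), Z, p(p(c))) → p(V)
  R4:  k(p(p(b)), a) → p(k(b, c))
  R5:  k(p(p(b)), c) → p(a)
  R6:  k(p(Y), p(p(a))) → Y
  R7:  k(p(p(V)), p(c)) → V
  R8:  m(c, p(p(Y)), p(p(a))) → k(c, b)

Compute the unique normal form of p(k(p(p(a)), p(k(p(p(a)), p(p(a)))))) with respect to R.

1. p(k(p(p(a)), p(k(p(p(a)), p(p(a))))))  →  p(k(p(p(a)), p(p(a))))   [R6 at 1.2.1]
2. p(k(p(p(a)), p(p(a))))  →  p(p(a))   [R6 at 1]

p(p(a))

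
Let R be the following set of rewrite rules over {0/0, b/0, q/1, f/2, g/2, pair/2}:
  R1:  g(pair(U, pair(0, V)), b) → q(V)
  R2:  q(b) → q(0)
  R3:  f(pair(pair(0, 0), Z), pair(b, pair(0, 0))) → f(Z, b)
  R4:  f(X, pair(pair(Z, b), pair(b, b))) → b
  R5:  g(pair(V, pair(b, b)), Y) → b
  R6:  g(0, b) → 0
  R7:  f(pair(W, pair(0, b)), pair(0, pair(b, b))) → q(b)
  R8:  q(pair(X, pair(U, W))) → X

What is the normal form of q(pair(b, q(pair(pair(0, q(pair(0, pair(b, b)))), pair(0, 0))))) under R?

b

1. q(pair(b, q(pair(pair(0, q(pair(0, pair(b, b)))), pair(0, 0)))))  →  q(pair(b, pair(0, q(pair(0, pair(b, b))))))   [R8 at 1.2]
2. q(pair(b, pair(0, q(pair(0, pair(b, b))))))  →  b   [R8 at ε]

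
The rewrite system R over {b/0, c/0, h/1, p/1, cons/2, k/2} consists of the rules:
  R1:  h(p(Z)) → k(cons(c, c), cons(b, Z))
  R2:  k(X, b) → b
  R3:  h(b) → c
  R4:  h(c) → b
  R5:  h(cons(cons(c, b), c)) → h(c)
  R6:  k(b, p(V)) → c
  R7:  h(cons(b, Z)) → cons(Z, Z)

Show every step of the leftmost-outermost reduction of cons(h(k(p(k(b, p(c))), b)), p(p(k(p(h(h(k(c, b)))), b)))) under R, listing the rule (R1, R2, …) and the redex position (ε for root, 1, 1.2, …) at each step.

cons(c, p(p(b)))

1. cons(h(k(p(k(b, p(c))), b)), p(p(k(p(h(h(k(c, b)))), b))))  →  cons(h(b), p(p(k(p(h(h(k(c, b)))), b))))   [R2 at 1.1]
2. cons(h(b), p(p(k(p(h(h(k(c, b)))), b))))  →  cons(c, p(p(k(p(h(h(k(c, b)))), b))))   [R3 at 1]
3. cons(c, p(p(k(p(h(h(k(c, b)))), b))))  →  cons(c, p(p(b)))   [R2 at 2.1.1]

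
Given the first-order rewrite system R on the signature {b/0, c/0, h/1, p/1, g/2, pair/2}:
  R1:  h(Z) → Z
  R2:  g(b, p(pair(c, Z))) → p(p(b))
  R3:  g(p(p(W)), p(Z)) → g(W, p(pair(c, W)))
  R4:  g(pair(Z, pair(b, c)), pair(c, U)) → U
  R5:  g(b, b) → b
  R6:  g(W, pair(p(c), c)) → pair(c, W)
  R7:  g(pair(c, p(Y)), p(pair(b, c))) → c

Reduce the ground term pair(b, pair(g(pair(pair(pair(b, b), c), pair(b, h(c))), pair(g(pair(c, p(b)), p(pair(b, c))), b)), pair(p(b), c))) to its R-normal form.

pair(b, pair(b, pair(p(b), c)))

1. pair(b, pair(g(pair(pair(pair(b, b), c), pair(b, h(c))), pair(g(pair(c, p(b)), p(pair(b, c))), b)), pair(p(b), c)))  →  pair(b, pair(g(pair(pair(pair(b, b), c), pair(b, c)), pair(g(pair(c, p(b)), p(pair(b, c))), b)), pair(p(b), c)))   [R1 at 2.1.1.2.2]
2. pair(b, pair(g(pair(pair(pair(b, b), c), pair(b, c)), pair(g(pair(c, p(b)), p(pair(b, c))), b)), pair(p(b), c)))  →  pair(b, pair(g(pair(pair(pair(b, b), c), pair(b, c)), pair(c, b)), pair(p(b), c)))   [R7 at 2.1.2.1]
3. pair(b, pair(g(pair(pair(pair(b, b), c), pair(b, c)), pair(c, b)), pair(p(b), c)))  →  pair(b, pair(b, pair(p(b), c)))   [R4 at 2.1]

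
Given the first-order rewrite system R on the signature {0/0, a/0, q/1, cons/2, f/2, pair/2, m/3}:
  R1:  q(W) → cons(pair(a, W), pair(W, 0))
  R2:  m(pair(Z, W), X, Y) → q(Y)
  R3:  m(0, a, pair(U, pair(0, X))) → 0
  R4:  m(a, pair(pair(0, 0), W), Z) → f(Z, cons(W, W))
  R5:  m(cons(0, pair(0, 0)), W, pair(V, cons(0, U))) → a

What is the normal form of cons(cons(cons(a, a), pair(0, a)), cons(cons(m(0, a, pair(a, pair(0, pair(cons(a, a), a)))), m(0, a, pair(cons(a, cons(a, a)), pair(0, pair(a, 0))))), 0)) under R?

cons(cons(cons(a, a), pair(0, a)), cons(cons(0, 0), 0))

1. cons(cons(cons(a, a), pair(0, a)), cons(cons(m(0, a, pair(a, pair(0, pair(cons(a, a), a)))), m(0, a, pair(cons(a, cons(a, a)), pair(0, pair(a, 0))))), 0))  →  cons(cons(cons(a, a), pair(0, a)), cons(cons(0, m(0, a, pair(cons(a, cons(a, a)), pair(0, pair(a, 0))))), 0))   [R3 at 2.1.1]
2. cons(cons(cons(a, a), pair(0, a)), cons(cons(0, m(0, a, pair(cons(a, cons(a, a)), pair(0, pair(a, 0))))), 0))  →  cons(cons(cons(a, a), pair(0, a)), cons(cons(0, 0), 0))   [R3 at 2.1.2]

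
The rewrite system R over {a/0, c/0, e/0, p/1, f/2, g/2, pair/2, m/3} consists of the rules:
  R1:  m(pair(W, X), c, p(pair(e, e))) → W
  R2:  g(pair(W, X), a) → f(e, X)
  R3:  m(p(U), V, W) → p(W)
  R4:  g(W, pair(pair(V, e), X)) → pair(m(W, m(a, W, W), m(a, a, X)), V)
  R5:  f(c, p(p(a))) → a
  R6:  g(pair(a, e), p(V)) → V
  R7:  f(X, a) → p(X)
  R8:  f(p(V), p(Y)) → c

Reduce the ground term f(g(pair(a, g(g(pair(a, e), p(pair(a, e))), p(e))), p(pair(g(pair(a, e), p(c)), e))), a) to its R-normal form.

1. f(g(pair(a, g(g(pair(a, e), p(pair(a, e))), p(e))), p(pair(g(pair(a, e), p(c)), e))), a)  →  p(g(pair(a, g(g(pair(a, e), p(pair(a, e))), p(e))), p(pair(g(pair(a, e), p(c)), e))))   [R7 at ε]
2. p(g(pair(a, g(g(pair(a, e), p(pair(a, e))), p(e))), p(pair(g(pair(a, e), p(c)), e))))  →  p(g(pair(a, g(pair(a, e), p(e))), p(pair(g(pair(a, e), p(c)), e))))   [R6 at 1.1.2.1]
3. p(g(pair(a, g(pair(a, e), p(e))), p(pair(g(pair(a, e), p(c)), e))))  →  p(g(pair(a, e), p(pair(g(pair(a, e), p(c)), e))))   [R6 at 1.1.2]
4. p(g(pair(a, e), p(pair(g(pair(a, e), p(c)), e))))  →  p(pair(g(pair(a, e), p(c)), e))   [R6 at 1]
5. p(pair(g(pair(a, e), p(c)), e))  →  p(pair(c, e))   [R6 at 1.1]

p(pair(c, e))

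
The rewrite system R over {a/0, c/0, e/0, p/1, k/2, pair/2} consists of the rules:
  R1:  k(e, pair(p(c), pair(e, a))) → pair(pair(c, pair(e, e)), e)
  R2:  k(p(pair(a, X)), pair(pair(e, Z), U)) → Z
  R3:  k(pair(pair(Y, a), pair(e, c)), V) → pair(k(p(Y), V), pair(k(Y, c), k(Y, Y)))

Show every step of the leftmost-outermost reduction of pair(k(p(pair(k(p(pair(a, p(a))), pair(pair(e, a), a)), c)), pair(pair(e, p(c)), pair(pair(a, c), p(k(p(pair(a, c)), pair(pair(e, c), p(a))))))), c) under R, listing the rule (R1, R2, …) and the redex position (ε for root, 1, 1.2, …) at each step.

pair(p(c), c)

1. pair(k(p(pair(k(p(pair(a, p(a))), pair(pair(e, a), a)), c)), pair(pair(e, p(c)), pair(pair(a, c), p(k(p(pair(a, c)), pair(pair(e, c), p(a))))))), c)  →  pair(k(p(pair(a, c)), pair(pair(e, p(c)), pair(pair(a, c), p(k(p(pair(a, c)), pair(pair(e, c), p(a))))))), c)   [R2 at 1.1.1.1]
2. pair(k(p(pair(a, c)), pair(pair(e, p(c)), pair(pair(a, c), p(k(p(pair(a, c)), pair(pair(e, c), p(a))))))), c)  →  pair(p(c), c)   [R2 at 1]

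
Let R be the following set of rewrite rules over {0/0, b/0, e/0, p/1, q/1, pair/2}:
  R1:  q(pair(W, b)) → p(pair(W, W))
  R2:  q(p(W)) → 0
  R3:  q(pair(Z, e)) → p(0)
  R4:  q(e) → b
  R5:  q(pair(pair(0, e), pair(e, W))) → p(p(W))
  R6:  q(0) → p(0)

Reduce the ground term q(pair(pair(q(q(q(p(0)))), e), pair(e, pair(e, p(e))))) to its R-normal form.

1. q(pair(pair(q(q(q(p(0)))), e), pair(e, pair(e, p(e)))))  →  q(pair(pair(q(q(0)), e), pair(e, pair(e, p(e)))))   [R2 at 1.1.1.1.1]
2. q(pair(pair(q(q(0)), e), pair(e, pair(e, p(e)))))  →  q(pair(pair(q(p(0)), e), pair(e, pair(e, p(e)))))   [R6 at 1.1.1.1]
3. q(pair(pair(q(p(0)), e), pair(e, pair(e, p(e)))))  →  q(pair(pair(0, e), pair(e, pair(e, p(e)))))   [R2 at 1.1.1]
4. q(pair(pair(0, e), pair(e, pair(e, p(e)))))  →  p(p(pair(e, p(e))))   [R5 at ε]

p(p(pair(e, p(e))))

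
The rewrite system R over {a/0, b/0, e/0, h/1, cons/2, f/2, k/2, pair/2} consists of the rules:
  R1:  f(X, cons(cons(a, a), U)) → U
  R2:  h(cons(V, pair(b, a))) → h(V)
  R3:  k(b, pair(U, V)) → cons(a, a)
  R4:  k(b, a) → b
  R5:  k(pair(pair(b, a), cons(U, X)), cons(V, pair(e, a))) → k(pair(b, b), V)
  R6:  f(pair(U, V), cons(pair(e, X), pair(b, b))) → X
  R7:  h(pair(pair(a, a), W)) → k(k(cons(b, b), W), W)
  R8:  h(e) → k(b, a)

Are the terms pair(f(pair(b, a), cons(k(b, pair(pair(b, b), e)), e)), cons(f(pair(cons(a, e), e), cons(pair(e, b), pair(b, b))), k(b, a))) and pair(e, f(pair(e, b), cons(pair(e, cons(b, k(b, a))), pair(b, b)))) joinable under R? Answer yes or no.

Reduce t₁ = pair(f(pair(b, a), cons(k(b, pair(pair(b, b), e)), e)), cons(f(pair(cons(a, e), e), cons(pair(e, b), pair(b, b))), k(b, a))):
1. pair(f(pair(b, a), cons(k(b, pair(pair(b, b), e)), e)), cons(f(pair(cons(a, e), e), cons(pair(e, b), pair(b, b))), k(b, a)))  →  pair(f(pair(b, a), cons(cons(a, a), e)), cons(f(pair(cons(a, e), e), cons(pair(e, b), pair(b, b))), k(b, a)))   [R3 at 1.2.1]
2. pair(f(pair(b, a), cons(cons(a, a), e)), cons(f(pair(cons(a, e), e), cons(pair(e, b), pair(b, b))), k(b, a)))  →  pair(e, cons(f(pair(cons(a, e), e), cons(pair(e, b), pair(b, b))), k(b, a)))   [R1 at 1]
3. pair(e, cons(f(pair(cons(a, e), e), cons(pair(e, b), pair(b, b))), k(b, a)))  →  pair(e, cons(b, k(b, a)))   [R6 at 2.1]
4. pair(e, cons(b, k(b, a)))  →  pair(e, cons(b, b))   [R4 at 2.2]

Reduce t₂ = pair(e, f(pair(e, b), cons(pair(e, cons(b, k(b, a))), pair(b, b)))):
1. pair(e, f(pair(e, b), cons(pair(e, cons(b, k(b, a))), pair(b, b))))  →  pair(e, cons(b, k(b, a)))   [R6 at 2]
2. pair(e, cons(b, k(b, a)))  →  pair(e, cons(b, b))   [R4 at 2.2]

yes — NF(t₁) = pair(e, cons(b, b)), NF(t₂) = pair(e, cons(b, b))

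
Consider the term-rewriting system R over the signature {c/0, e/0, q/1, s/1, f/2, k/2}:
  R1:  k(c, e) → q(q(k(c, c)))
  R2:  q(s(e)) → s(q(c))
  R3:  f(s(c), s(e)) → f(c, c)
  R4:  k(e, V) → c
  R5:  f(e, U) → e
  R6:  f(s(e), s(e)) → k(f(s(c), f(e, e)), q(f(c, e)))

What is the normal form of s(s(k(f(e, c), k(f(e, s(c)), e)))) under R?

1. s(s(k(f(e, c), k(f(e, s(c)), e))))  →  s(s(k(e, k(f(e, s(c)), e))))   [R5 at 1.1.1]
2. s(s(k(e, k(f(e, s(c)), e))))  →  s(s(c))   [R4 at 1.1]

s(s(c))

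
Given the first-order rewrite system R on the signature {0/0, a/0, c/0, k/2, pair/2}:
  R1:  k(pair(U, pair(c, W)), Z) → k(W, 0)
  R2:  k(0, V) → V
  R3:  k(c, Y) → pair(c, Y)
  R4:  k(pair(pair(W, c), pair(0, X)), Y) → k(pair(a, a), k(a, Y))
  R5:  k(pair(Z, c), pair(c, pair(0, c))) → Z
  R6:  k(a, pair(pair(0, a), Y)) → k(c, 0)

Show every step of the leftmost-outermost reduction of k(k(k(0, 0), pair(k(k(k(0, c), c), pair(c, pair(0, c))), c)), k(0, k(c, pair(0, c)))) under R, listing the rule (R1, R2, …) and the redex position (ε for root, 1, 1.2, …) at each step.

1. k(k(k(0, 0), pair(k(k(k(0, c), c), pair(c, pair(0, c))), c)), k(0, k(c, pair(0, c))))  →  k(k(0, pair(k(k(k(0, c), c), pair(c, pair(0, c))), c)), k(0, k(c, pair(0, c))))   [R2 at 1.1]
2. k(k(0, pair(k(k(k(0, c), c), pair(c, pair(0, c))), c)), k(0, k(c, pair(0, c))))  →  k(pair(k(k(k(0, c), c), pair(c, pair(0, c))), c), k(0, k(c, pair(0, c))))   [R2 at 1]
3. k(pair(k(k(k(0, c), c), pair(c, pair(0, c))), c), k(0, k(c, pair(0, c))))  →  k(pair(k(k(c, c), pair(c, pair(0, c))), c), k(0, k(c, pair(0, c))))   [R2 at 1.1.1.1]
4. k(pair(k(k(c, c), pair(c, pair(0, c))), c), k(0, k(c, pair(0, c))))  →  k(pair(k(pair(c, c), pair(c, pair(0, c))), c), k(0, k(c, pair(0, c))))   [R3 at 1.1.1]
5. k(pair(k(pair(c, c), pair(c, pair(0, c))), c), k(0, k(c, pair(0, c))))  →  k(pair(c, c), k(0, k(c, pair(0, c))))   [R5 at 1.1]
6. k(pair(c, c), k(0, k(c, pair(0, c))))  →  k(pair(c, c), k(c, pair(0, c)))   [R2 at 2]
7. k(pair(c, c), k(c, pair(0, c)))  →  k(pair(c, c), pair(c, pair(0, c)))   [R3 at 2]
8. k(pair(c, c), pair(c, pair(0, c)))  →  c   [R5 at ε]

c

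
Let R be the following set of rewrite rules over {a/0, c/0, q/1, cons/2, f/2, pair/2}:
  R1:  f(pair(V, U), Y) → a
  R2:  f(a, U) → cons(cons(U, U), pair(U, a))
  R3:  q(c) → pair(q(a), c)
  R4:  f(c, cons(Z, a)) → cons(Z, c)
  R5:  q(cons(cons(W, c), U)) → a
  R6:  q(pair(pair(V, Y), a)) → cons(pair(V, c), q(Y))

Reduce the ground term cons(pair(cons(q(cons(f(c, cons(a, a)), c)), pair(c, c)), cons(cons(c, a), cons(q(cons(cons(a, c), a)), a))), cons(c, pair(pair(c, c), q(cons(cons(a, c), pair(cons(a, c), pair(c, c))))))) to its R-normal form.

cons(pair(cons(a, pair(c, c)), cons(cons(c, a), cons(a, a))), cons(c, pair(pair(c, c), a)))

1. cons(pair(cons(q(cons(f(c, cons(a, a)), c)), pair(c, c)), cons(cons(c, a), cons(q(cons(cons(a, c), a)), a))), cons(c, pair(pair(c, c), q(cons(cons(a, c), pair(cons(a, c), pair(c, c)))))))  →  cons(pair(cons(q(cons(cons(a, c), c)), pair(c, c)), cons(cons(c, a), cons(q(cons(cons(a, c), a)), a))), cons(c, pair(pair(c, c), q(cons(cons(a, c), pair(cons(a, c), pair(c, c)))))))   [R4 at 1.1.1.1.1]
2. cons(pair(cons(q(cons(cons(a, c), c)), pair(c, c)), cons(cons(c, a), cons(q(cons(cons(a, c), a)), a))), cons(c, pair(pair(c, c), q(cons(cons(a, c), pair(cons(a, c), pair(c, c)))))))  →  cons(pair(cons(a, pair(c, c)), cons(cons(c, a), cons(q(cons(cons(a, c), a)), a))), cons(c, pair(pair(c, c), q(cons(cons(a, c), pair(cons(a, c), pair(c, c)))))))   [R5 at 1.1.1]
3. cons(pair(cons(a, pair(c, c)), cons(cons(c, a), cons(q(cons(cons(a, c), a)), a))), cons(c, pair(pair(c, c), q(cons(cons(a, c), pair(cons(a, c), pair(c, c)))))))  →  cons(pair(cons(a, pair(c, c)), cons(cons(c, a), cons(a, a))), cons(c, pair(pair(c, c), q(cons(cons(a, c), pair(cons(a, c), pair(c, c)))))))   [R5 at 1.2.2.1]
4. cons(pair(cons(a, pair(c, c)), cons(cons(c, a), cons(a, a))), cons(c, pair(pair(c, c), q(cons(cons(a, c), pair(cons(a, c), pair(c, c)))))))  →  cons(pair(cons(a, pair(c, c)), cons(cons(c, a), cons(a, a))), cons(c, pair(pair(c, c), a)))   [R5 at 2.2.2]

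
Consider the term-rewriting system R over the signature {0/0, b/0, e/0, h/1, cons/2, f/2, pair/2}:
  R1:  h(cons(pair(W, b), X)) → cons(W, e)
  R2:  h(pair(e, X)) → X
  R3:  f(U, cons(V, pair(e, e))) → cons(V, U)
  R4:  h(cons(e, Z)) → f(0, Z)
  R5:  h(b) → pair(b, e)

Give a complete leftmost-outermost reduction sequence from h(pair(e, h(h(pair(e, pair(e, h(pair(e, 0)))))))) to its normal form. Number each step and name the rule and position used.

1. h(pair(e, h(h(pair(e, pair(e, h(pair(e, 0))))))))  →  h(h(pair(e, pair(e, h(pair(e, 0))))))   [R2 at ε]
2. h(h(pair(e, pair(e, h(pair(e, 0))))))  →  h(pair(e, h(pair(e, 0))))   [R2 at 1]
3. h(pair(e, h(pair(e, 0))))  →  h(pair(e, 0))   [R2 at ε]
4. h(pair(e, 0))  →  0   [R2 at ε]

0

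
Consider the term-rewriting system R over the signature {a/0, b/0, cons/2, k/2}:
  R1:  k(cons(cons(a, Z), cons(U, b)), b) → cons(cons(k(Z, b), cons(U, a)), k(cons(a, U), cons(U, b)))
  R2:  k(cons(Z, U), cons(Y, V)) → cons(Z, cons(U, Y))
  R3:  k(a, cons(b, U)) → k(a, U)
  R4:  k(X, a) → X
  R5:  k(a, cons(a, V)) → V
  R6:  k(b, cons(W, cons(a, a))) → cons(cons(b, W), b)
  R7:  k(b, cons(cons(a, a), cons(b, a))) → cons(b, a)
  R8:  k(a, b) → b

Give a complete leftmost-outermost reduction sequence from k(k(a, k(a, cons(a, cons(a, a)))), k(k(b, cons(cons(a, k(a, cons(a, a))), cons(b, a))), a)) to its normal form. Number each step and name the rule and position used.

a

1. k(k(a, k(a, cons(a, cons(a, a)))), k(k(b, cons(cons(a, k(a, cons(a, a))), cons(b, a))), a))  →  k(k(a, cons(a, a)), k(k(b, cons(cons(a, k(a, cons(a, a))), cons(b, a))), a))   [R5 at 1.2]
2. k(k(a, cons(a, a)), k(k(b, cons(cons(a, k(a, cons(a, a))), cons(b, a))), a))  →  k(a, k(k(b, cons(cons(a, k(a, cons(a, a))), cons(b, a))), a))   [R5 at 1]
3. k(a, k(k(b, cons(cons(a, k(a, cons(a, a))), cons(b, a))), a))  →  k(a, k(b, cons(cons(a, k(a, cons(a, a))), cons(b, a))))   [R4 at 2]
4. k(a, k(b, cons(cons(a, k(a, cons(a, a))), cons(b, a))))  →  k(a, k(b, cons(cons(a, a), cons(b, a))))   [R5 at 2.2.1.2]
5. k(a, k(b, cons(cons(a, a), cons(b, a))))  →  k(a, cons(b, a))   [R7 at 2]
6. k(a, cons(b, a))  →  k(a, a)   [R3 at ε]
7. k(a, a)  →  a   [R4 at ε]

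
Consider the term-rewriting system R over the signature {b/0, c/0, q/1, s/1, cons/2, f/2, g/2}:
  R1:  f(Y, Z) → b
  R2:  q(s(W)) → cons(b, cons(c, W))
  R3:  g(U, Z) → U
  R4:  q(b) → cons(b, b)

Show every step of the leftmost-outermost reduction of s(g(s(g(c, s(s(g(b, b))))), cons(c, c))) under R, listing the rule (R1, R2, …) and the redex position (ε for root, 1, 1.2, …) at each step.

1. s(g(s(g(c, s(s(g(b, b))))), cons(c, c)))  →  s(s(g(c, s(s(g(b, b))))))   [R3 at 1]
2. s(s(g(c, s(s(g(b, b))))))  →  s(s(c))   [R3 at 1.1]

s(s(c))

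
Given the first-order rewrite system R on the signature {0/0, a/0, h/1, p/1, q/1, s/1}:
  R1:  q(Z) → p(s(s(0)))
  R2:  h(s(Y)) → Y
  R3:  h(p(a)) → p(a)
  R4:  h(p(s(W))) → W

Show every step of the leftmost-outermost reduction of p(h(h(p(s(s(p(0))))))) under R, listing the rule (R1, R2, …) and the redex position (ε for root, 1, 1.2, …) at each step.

p(p(0))

1. p(h(h(p(s(s(p(0)))))))  →  p(h(s(p(0))))   [R4 at 1.1]
2. p(h(s(p(0))))  →  p(p(0))   [R2 at 1]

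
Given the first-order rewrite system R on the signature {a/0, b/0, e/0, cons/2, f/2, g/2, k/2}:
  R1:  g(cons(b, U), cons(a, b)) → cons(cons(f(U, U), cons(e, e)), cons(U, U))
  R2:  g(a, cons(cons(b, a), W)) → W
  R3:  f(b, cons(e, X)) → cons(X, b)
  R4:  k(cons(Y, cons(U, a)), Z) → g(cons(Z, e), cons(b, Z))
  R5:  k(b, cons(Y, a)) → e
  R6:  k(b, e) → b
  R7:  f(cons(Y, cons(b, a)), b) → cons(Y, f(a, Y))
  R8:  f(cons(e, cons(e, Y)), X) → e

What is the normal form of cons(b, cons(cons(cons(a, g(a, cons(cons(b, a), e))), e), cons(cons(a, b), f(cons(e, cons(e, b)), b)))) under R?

1. cons(b, cons(cons(cons(a, g(a, cons(cons(b, a), e))), e), cons(cons(a, b), f(cons(e, cons(e, b)), b))))  →  cons(b, cons(cons(cons(a, e), e), cons(cons(a, b), f(cons(e, cons(e, b)), b))))   [R2 at 2.1.1.2]
2. cons(b, cons(cons(cons(a, e), e), cons(cons(a, b), f(cons(e, cons(e, b)), b))))  →  cons(b, cons(cons(cons(a, e), e), cons(cons(a, b), e)))   [R8 at 2.2.2]

cons(b, cons(cons(cons(a, e), e), cons(cons(a, b), e)))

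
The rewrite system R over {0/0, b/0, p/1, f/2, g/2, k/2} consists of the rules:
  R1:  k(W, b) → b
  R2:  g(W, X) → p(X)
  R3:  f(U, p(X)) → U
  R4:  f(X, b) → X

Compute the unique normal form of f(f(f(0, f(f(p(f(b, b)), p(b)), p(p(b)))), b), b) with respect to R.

1. f(f(f(0, f(f(p(f(b, b)), p(b)), p(p(b)))), b), b)  →  f(f(0, f(f(p(f(b, b)), p(b)), p(p(b)))), b)   [R4 at ε]
2. f(f(0, f(f(p(f(b, b)), p(b)), p(p(b)))), b)  →  f(0, f(f(p(f(b, b)), p(b)), p(p(b))))   [R4 at ε]
3. f(0, f(f(p(f(b, b)), p(b)), p(p(b))))  →  f(0, f(p(f(b, b)), p(b)))   [R3 at 2]
4. f(0, f(p(f(b, b)), p(b)))  →  f(0, p(f(b, b)))   [R3 at 2]
5. f(0, p(f(b, b)))  →  0   [R3 at ε]

0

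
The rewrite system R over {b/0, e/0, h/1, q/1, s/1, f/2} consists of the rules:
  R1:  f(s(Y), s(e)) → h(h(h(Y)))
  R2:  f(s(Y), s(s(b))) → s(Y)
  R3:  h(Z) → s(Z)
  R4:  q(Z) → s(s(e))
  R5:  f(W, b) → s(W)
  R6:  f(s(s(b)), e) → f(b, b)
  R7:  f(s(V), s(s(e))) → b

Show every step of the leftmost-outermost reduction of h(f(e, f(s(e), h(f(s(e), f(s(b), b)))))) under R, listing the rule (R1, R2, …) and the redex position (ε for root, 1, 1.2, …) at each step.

s(s(e))

1. h(f(e, f(s(e), h(f(s(e), f(s(b), b))))))  →  s(f(e, f(s(e), h(f(s(e), f(s(b), b))))))   [R3 at ε]
2. s(f(e, f(s(e), h(f(s(e), f(s(b), b))))))  →  s(f(e, f(s(e), s(f(s(e), f(s(b), b))))))   [R3 at 1.2.2]
3. s(f(e, f(s(e), s(f(s(e), f(s(b), b))))))  →  s(f(e, f(s(e), s(f(s(e), s(s(b)))))))   [R5 at 1.2.2.1.2]
4. s(f(e, f(s(e), s(f(s(e), s(s(b)))))))  →  s(f(e, f(s(e), s(s(e)))))   [R2 at 1.2.2.1]
5. s(f(e, f(s(e), s(s(e)))))  →  s(f(e, b))   [R7 at 1.2]
6. s(f(e, b))  →  s(s(e))   [R5 at 1]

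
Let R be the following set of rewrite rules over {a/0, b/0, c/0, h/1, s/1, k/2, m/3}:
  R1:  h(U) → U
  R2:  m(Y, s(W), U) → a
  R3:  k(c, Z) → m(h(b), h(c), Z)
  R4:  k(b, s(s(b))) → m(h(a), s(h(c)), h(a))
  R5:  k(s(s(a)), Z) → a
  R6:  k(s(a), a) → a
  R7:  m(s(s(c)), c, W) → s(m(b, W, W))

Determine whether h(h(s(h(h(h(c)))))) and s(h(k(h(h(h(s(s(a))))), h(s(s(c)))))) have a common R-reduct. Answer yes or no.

Reduce t₁ = h(h(s(h(h(h(c)))))):
1. h(h(s(h(h(h(c))))))  →  h(s(h(h(h(c)))))   [R1 at ε]
2. h(s(h(h(h(c)))))  →  s(h(h(h(c))))   [R1 at ε]
3. s(h(h(h(c))))  →  s(h(h(c)))   [R1 at 1]
4. s(h(h(c)))  →  s(h(c))   [R1 at 1]
5. s(h(c))  →  s(c)   [R1 at 1]

Reduce t₂ = s(h(k(h(h(h(s(s(a))))), h(s(s(c)))))):
1. s(h(k(h(h(h(s(s(a))))), h(s(s(c))))))  →  s(k(h(h(h(s(s(a))))), h(s(s(c)))))   [R1 at 1]
2. s(k(h(h(h(s(s(a))))), h(s(s(c)))))  →  s(k(h(h(s(s(a)))), h(s(s(c)))))   [R1 at 1.1]
3. s(k(h(h(s(s(a)))), h(s(s(c)))))  →  s(k(h(s(s(a))), h(s(s(c)))))   [R1 at 1.1]
4. s(k(h(s(s(a))), h(s(s(c)))))  →  s(k(s(s(a)), h(s(s(c)))))   [R1 at 1.1]
5. s(k(s(s(a)), h(s(s(c)))))  →  s(a)   [R5 at 1]

no — NF(t₁) = s(c), NF(t₂) = s(a)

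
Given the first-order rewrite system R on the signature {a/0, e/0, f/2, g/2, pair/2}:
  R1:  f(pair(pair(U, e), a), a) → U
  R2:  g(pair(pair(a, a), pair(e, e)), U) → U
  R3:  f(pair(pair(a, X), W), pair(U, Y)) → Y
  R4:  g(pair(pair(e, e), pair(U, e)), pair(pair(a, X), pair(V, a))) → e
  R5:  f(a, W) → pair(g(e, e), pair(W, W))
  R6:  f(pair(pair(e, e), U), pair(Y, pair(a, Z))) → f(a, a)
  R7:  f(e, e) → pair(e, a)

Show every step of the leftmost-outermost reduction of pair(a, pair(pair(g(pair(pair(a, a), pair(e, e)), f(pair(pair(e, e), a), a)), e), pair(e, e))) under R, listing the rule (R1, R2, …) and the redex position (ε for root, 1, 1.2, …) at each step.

1. pair(a, pair(pair(g(pair(pair(a, a), pair(e, e)), f(pair(pair(e, e), a), a)), e), pair(e, e)))  →  pair(a, pair(pair(f(pair(pair(e, e), a), a), e), pair(e, e)))   [R2 at 2.1.1]
2. pair(a, pair(pair(f(pair(pair(e, e), a), a), e), pair(e, e)))  →  pair(a, pair(pair(e, e), pair(e, e)))   [R1 at 2.1.1]

pair(a, pair(pair(e, e), pair(e, e)))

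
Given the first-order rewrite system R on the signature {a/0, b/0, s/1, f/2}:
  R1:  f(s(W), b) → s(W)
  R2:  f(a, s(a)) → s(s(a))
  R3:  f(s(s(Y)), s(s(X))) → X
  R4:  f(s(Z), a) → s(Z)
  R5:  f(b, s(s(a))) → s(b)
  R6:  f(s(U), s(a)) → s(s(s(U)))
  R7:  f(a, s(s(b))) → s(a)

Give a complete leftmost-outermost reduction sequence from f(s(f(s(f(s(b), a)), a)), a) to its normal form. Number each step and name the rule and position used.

s(s(s(b)))

1. f(s(f(s(f(s(b), a)), a)), a)  →  s(f(s(f(s(b), a)), a))   [R4 at ε]
2. s(f(s(f(s(b), a)), a))  →  s(s(f(s(b), a)))   [R4 at 1]
3. s(s(f(s(b), a)))  →  s(s(s(b)))   [R4 at 1.1]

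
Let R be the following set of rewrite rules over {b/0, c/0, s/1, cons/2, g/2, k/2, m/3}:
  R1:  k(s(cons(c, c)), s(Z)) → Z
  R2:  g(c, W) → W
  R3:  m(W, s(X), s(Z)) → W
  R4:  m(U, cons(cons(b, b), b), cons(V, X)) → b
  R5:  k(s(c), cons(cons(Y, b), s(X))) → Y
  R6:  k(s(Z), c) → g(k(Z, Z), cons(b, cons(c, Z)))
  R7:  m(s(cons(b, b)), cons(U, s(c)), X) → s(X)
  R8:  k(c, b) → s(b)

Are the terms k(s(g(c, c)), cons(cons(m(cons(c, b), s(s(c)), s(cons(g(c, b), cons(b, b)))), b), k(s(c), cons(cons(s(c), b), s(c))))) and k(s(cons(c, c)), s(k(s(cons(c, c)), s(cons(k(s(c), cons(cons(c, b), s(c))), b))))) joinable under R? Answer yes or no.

yes — NF(t₁) = cons(c, b), NF(t₂) = cons(c, b)

Reduce t₁ = k(s(g(c, c)), cons(cons(m(cons(c, b), s(s(c)), s(cons(g(c, b), cons(b, b)))), b), k(s(c), cons(cons(s(c), b), s(c))))):
1. k(s(g(c, c)), cons(cons(m(cons(c, b), s(s(c)), s(cons(g(c, b), cons(b, b)))), b), k(s(c), cons(cons(s(c), b), s(c)))))  →  k(s(c), cons(cons(m(cons(c, b), s(s(c)), s(cons(g(c, b), cons(b, b)))), b), k(s(c), cons(cons(s(c), b), s(c)))))   [R2 at 1.1]
2. k(s(c), cons(cons(m(cons(c, b), s(s(c)), s(cons(g(c, b), cons(b, b)))), b), k(s(c), cons(cons(s(c), b), s(c)))))  →  k(s(c), cons(cons(cons(c, b), b), k(s(c), cons(cons(s(c), b), s(c)))))   [R3 at 2.1.1]
3. k(s(c), cons(cons(cons(c, b), b), k(s(c), cons(cons(s(c), b), s(c)))))  →  k(s(c), cons(cons(cons(c, b), b), s(c)))   [R5 at 2.2]
4. k(s(c), cons(cons(cons(c, b), b), s(c)))  →  cons(c, b)   [R5 at ε]

Reduce t₂ = k(s(cons(c, c)), s(k(s(cons(c, c)), s(cons(k(s(c), cons(cons(c, b), s(c))), b))))):
1. k(s(cons(c, c)), s(k(s(cons(c, c)), s(cons(k(s(c), cons(cons(c, b), s(c))), b)))))  →  k(s(cons(c, c)), s(cons(k(s(c), cons(cons(c, b), s(c))), b)))   [R1 at ε]
2. k(s(cons(c, c)), s(cons(k(s(c), cons(cons(c, b), s(c))), b)))  →  cons(k(s(c), cons(cons(c, b), s(c))), b)   [R1 at ε]
3. cons(k(s(c), cons(cons(c, b), s(c))), b)  →  cons(c, b)   [R5 at 1]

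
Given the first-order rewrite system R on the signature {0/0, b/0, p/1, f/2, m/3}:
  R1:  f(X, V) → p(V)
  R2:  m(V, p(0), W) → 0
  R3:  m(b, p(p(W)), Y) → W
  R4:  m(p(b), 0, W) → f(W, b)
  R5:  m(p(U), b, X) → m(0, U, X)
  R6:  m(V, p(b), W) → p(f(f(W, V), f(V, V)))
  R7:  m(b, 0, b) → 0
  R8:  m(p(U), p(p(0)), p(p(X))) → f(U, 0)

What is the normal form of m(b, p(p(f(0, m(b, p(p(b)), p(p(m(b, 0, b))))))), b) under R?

1. m(b, p(p(f(0, m(b, p(p(b)), p(p(m(b, 0, b))))))), b)  →  f(0, m(b, p(p(b)), p(p(m(b, 0, b)))))   [R3 at ε]
2. f(0, m(b, p(p(b)), p(p(m(b, 0, b)))))  →  p(m(b, p(p(b)), p(p(m(b, 0, b)))))   [R1 at ε]
3. p(m(b, p(p(b)), p(p(m(b, 0, b)))))  →  p(b)   [R3 at 1]

p(b)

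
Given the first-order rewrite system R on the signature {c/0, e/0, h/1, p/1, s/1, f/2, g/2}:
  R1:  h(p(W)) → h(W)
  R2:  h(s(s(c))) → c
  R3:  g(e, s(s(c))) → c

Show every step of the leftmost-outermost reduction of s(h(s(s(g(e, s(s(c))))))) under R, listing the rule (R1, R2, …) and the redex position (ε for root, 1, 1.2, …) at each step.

1. s(h(s(s(g(e, s(s(c)))))))  →  s(h(s(s(c))))   [R3 at 1.1.1.1]
2. s(h(s(s(c))))  →  s(c)   [R2 at 1]

s(c)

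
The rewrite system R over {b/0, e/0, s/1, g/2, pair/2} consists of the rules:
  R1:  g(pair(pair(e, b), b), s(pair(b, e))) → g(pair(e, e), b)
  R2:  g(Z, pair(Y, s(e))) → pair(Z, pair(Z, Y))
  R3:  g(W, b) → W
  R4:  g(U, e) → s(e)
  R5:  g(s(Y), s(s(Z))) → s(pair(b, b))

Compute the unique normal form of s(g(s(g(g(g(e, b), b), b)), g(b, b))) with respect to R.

1. s(g(s(g(g(g(e, b), b), b)), g(b, b)))  →  s(g(s(g(g(e, b), b)), g(b, b)))   [R3 at 1.1.1]
2. s(g(s(g(g(e, b), b)), g(b, b)))  →  s(g(s(g(e, b)), g(b, b)))   [R3 at 1.1.1]
3. s(g(s(g(e, b)), g(b, b)))  →  s(g(s(e), g(b, b)))   [R3 at 1.1.1]
4. s(g(s(e), g(b, b)))  →  s(g(s(e), b))   [R3 at 1.2]
5. s(g(s(e), b))  →  s(s(e))   [R3 at 1]

s(s(e))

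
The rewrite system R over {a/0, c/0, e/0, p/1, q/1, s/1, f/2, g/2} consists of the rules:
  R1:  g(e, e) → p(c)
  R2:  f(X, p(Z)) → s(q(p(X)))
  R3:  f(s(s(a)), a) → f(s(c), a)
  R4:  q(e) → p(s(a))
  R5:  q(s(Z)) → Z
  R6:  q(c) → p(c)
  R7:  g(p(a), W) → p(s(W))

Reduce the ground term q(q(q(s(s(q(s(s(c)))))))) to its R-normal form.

c

1. q(q(q(s(s(q(s(s(c))))))))  →  q(q(s(q(s(s(c))))))   [R5 at 1.1]
2. q(q(s(q(s(s(c))))))  →  q(q(s(s(c))))   [R5 at 1]
3. q(q(s(s(c))))  →  q(s(c))   [R5 at 1]
4. q(s(c))  →  c   [R5 at ε]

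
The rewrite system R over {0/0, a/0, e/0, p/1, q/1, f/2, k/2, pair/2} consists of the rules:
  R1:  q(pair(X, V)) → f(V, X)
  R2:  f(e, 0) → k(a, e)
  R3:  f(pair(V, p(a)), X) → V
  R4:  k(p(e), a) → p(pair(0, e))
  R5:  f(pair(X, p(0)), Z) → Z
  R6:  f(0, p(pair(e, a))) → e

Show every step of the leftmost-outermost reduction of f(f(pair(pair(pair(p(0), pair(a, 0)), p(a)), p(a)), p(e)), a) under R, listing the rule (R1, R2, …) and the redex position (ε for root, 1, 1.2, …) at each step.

pair(p(0), pair(a, 0))

1. f(f(pair(pair(pair(p(0), pair(a, 0)), p(a)), p(a)), p(e)), a)  →  f(pair(pair(p(0), pair(a, 0)), p(a)), a)   [R3 at 1]
2. f(pair(pair(p(0), pair(a, 0)), p(a)), a)  →  pair(p(0), pair(a, 0))   [R3 at ε]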